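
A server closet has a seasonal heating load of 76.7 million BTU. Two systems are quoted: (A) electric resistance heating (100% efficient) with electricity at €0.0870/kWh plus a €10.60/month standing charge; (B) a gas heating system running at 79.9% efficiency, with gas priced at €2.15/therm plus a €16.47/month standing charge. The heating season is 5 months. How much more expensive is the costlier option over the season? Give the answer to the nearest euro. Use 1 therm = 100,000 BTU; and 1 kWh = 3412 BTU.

€138

Heat load = 76.7 × 10⁶ BTU = 76,700,000 BTU
Gas: input = 76,700,000 / 0.799 = 95,994,994 BTU = 959.9 therm → 959.9 × €2.15 = €2,063.89; + 5 × €16.47 standing = €2,146.24
Electric: 76,700,000 BTU / 3412 = 22,480 kWh → × €0.0870 = €1,955.72; + 5 × €10.60 standing = €2,008.72
Difference = |€2,146.24 − €2,008.72| = €137.53 ≈ €138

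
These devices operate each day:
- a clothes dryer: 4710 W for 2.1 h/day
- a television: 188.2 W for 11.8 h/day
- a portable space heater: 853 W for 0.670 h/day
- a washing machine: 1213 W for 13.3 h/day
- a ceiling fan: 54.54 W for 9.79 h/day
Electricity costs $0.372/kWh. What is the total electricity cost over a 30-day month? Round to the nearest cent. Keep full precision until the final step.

$327.55

clothes dryer: 4710 W × 2.1 h × 30 d = 296,730 Wh = 296.7 kWh
television: 188.2 W × 11.8 h × 30 d = 66,623 Wh = 66.62 kWh
portable space heater: 853 W × 0.670 h × 30 d = 17,145 Wh = 17.15 kWh
washing machine: 1213 W × 13.3 h × 30 d = 483,987 Wh = 484 kWh
ceiling fan: 54.54 W × 9.79 h × 30 d = 16,018 Wh = 16.02 kWh
Total energy = 296.7 + 66.62 + 17.15 + 484 + 16.02 = 880.5 kWh
Cost = 880.5 kWh × $0.372 = $327.55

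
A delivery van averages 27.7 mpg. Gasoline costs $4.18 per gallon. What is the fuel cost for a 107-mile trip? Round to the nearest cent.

$16.15

Fuel = 107 mi / 27.7 mpg = 3.863 gal
Cost = 3.863 gal × $4.18/gal = $16.15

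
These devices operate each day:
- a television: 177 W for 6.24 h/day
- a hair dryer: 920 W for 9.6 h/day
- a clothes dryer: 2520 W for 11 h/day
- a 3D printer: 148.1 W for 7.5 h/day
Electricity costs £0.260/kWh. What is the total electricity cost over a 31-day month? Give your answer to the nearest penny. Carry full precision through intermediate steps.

television: 177 W × 6.24 h × 31 d = 34,239 Wh = 34.24 kWh
hair dryer: 920 W × 9.6 h × 31 d = 273,792 Wh = 273.8 kWh
clothes dryer: 2520 W × 11 h × 31 d = 859,320 Wh = 859.3 kWh
3D printer: 148.1 W × 7.5 h × 31 d = 34,433 Wh = 34.43 kWh
Total energy = 34.24 + 273.8 + 859.3 + 34.43 = 1,202 kWh
Cost = 1,202 kWh × £0.260 = £312.46

£312.46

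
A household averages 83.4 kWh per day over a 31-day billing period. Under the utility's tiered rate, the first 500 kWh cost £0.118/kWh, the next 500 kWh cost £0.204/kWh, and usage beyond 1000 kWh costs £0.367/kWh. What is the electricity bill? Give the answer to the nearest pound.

Usage = 83.4 kWh/day × 31 days = 2585.4 kWh
First 500 kWh × £0.118 = £59.00
Next 500 kWh × £0.204 = £102.00
Remaining 1585.4 kWh × £0.367 = £581.84
Total = £742.84 ≈ £743

£743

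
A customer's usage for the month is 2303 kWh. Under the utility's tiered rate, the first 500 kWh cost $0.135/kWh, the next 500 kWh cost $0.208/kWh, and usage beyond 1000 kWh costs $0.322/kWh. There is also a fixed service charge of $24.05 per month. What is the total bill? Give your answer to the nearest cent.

$615.12

First 500 kWh × $0.135 = $67.50
Next 500 kWh × $0.208 = $104.00
Remaining 1303 kWh × $0.322 = $419.57
Energy charge = $591.07; + service $24.05 = $615.12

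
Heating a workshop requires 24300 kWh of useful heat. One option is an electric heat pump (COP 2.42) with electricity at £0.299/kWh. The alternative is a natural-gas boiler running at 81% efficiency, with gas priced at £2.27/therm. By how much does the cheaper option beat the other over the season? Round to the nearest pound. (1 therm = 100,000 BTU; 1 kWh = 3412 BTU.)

Heat load = 24300 kWh × 3412 = 82,911,600 BTU
Gas: input = 82,911,600 / 0.81 = 102,360,000 BTU = 1,024 therm → 1,024 × £2.27 = £2,323.57
Heat pump: 82,911,600 BTU / 3412 = 24,300 kWh heat; / 2.42 = 10,040 kWh in → × £0.299 = £3,002.36
Difference = |£2,323.57 − £3,002.36| = £678.78 ≈ £679

£679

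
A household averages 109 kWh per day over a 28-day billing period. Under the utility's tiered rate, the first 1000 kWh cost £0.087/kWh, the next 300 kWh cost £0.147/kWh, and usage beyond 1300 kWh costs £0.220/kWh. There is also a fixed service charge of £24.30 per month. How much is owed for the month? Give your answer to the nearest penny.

£540.84

Usage = 109 kWh/day × 28 days = 3052 kWh
First 1000 kWh × £0.087 = £87.00
Next 300 kWh × £0.147 = £44.10
Remaining 1752 kWh × £0.220 = £385.44
Energy charge = £516.54; + service £24.30 = £540.84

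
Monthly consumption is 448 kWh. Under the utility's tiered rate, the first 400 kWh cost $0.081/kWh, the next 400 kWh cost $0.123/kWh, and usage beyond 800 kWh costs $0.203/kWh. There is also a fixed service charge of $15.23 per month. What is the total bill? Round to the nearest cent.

$53.53

First 400 kWh × $0.081 = $32.40
Next 48 kWh × $0.123 = $5.90
Remaining tier: 0 kWh (not reached)
Energy charge = $38.30; + service $15.23 = $53.53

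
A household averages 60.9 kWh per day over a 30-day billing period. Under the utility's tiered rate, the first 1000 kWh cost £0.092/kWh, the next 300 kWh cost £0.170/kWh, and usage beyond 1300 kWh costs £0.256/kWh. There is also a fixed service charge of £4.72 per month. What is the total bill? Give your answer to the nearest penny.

Usage = 60.9 kWh/day × 30 days = 1827 kWh
First 1000 kWh × £0.092 = £92.00
Next 300 kWh × £0.170 = £51.00
Remaining 527 kWh × £0.256 = £134.91
Energy charge = £277.91; + service £4.72 = £282.63

£282.63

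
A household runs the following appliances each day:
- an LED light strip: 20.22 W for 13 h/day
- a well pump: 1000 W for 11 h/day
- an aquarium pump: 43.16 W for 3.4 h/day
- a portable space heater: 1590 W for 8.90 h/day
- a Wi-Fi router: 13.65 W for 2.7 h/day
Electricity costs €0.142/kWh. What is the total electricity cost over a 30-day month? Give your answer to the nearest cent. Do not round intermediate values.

LED light strip: 20.22 W × 13 h × 30 d = 7,886 Wh = 7.886 kWh
well pump: 1000 W × 11 h × 30 d = 330,000 Wh = 330 kWh
aquarium pump: 43.16 W × 3.4 h × 30 d = 4,402 Wh = 4.402 kWh
portable space heater: 1590 W × 8.90 h × 30 d = 424,530 Wh = 424.5 kWh
Wi-Fi router: 13.65 W × 2.7 h × 30 d = 1,106 Wh = 1.106 kWh
Total energy = 7.886 + 330 + 4.402 + 424.5 + 1.106 = 767.9 kWh
Cost = 767.9 kWh × €0.142 = €109.05

€109.05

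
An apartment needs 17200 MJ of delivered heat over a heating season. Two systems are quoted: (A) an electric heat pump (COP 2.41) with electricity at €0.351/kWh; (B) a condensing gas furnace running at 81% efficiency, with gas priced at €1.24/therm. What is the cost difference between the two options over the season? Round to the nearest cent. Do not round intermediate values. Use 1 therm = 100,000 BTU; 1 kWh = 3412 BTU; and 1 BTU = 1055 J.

Heat load = 17200 MJ = 17,200,000,000 J / 1055 = 16,303,318 BTU
Gas: input = 16,303,318 / 0.81 = 20,127,553 BTU = 201.3 therm → 201.3 × €1.24 = €249.58
Heat pump: 16,303,318 BTU / 3412 = 4,778 kWh heat; / 2.41 = 1,983 kWh in → × €0.351 = €695.92
Difference = |€249.58 − €695.92| = €446.33

€446.33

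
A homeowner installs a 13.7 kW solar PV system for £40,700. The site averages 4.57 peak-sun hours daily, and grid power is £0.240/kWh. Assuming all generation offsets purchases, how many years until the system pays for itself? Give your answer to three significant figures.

7.42 years

Daily generation = 13.7 kW × 4.57 h = 62.61 kWh
Annual generation = 62.61 × 365 = 22852 kWh
Annual savings = 22852 × £0.240 = £5,484.55
Payback = £40,700 / £5,484.55 = 7.42 years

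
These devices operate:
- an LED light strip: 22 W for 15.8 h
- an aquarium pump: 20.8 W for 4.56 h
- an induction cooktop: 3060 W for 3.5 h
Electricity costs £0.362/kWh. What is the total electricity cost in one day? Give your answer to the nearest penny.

LED light strip: 22 W × 15.8 h = 348 Wh = 0.3476 kWh
aquarium pump: 20.8 W × 4.56 h = 95 Wh = 0.09485 kWh
induction cooktop: 3060 W × 3.5 h = 10,710 Wh = 10.71 kWh
Total energy = 0.3476 + 0.09485 + 10.71 = 11.15 kWh
Cost = 11.15 kWh × £0.362 = £4.04

£4.04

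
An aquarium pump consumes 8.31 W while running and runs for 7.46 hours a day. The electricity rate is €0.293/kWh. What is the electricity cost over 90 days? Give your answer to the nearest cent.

€1.63

Energy = 8.31 W × 7.46 h/day × 90 days = 5,579 Wh = 5.579 kWh
Cost = 5.579 kWh × €0.293/kWh = €1.63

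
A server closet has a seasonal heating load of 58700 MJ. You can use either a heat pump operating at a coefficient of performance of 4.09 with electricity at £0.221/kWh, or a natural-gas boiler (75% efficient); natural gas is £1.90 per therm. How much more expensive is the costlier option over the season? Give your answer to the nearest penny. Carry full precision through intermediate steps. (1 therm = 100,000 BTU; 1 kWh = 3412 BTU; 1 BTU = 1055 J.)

Heat load = 58700 MJ = 58,700,000,000 J / 1055 = 55,639,810 BTU
Gas: input = 55,639,810 / 0.75 = 74,186,414 BTU = 741.9 therm → 741.9 × £1.90 = £1,409.54
Heat pump: 55,639,810 BTU / 3412 = 16,310 kWh heat; / 4.09 = 3,987 kWh in → × £0.221 = £881.14
Difference = |£1,409.54 − £881.14| = £528.40

£528.40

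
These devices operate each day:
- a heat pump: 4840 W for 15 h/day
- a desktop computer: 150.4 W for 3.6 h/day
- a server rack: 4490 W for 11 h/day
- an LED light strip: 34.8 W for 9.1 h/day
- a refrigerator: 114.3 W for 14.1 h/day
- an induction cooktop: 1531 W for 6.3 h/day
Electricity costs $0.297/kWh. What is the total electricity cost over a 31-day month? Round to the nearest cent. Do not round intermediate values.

$1234.71

heat pump: 4840 W × 15 h × 31 d = 2,250,600 Wh = 2,251 kWh
desktop computer: 150.4 W × 3.6 h × 31 d = 16,785 Wh = 16.78 kWh
server rack: 4490 W × 11 h × 31 d = 1,531,090 Wh = 1,531 kWh
LED light strip: 34.8 W × 9.1 h × 31 d = 9,817 Wh = 9.817 kWh
refrigerator: 114.3 W × 14.1 h × 31 d = 49,961 Wh = 49.96 kWh
induction cooktop: 1531 W × 6.3 h × 31 d = 299,004 Wh = 299 kWh
Total energy = 2,251 + 16.78 + 1,531 + 9.817 + 49.96 + 299 = 4,157 kWh
Cost = 4,157 kWh × $0.297 = $1,234.71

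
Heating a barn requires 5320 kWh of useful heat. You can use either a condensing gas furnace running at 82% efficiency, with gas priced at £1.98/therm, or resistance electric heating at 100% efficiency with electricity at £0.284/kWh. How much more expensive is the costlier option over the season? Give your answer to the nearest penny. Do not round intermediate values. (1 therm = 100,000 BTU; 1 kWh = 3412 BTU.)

Heat load = 5320 kWh × 3412 = 18,151,840 BTU
Gas: input = 18,151,840 / 0.82 = 22,136,390 BTU = 221.4 therm → 221.4 × £1.98 = £438.30
Electric: 18,151,840 BTU / 3412 = 5,320 kWh → × £0.284 = £1,510.88
Difference = |£438.30 − £1,510.88| = £1,072.58

£1072.58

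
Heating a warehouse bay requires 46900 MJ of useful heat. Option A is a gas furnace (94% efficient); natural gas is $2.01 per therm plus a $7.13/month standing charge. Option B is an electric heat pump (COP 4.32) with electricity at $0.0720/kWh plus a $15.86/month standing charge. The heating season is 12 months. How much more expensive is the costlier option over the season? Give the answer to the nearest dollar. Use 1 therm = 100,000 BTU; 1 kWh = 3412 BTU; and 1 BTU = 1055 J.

Heat load = 46900 MJ = 46,900,000,000 J / 1055 = 44,454,976 BTU
Gas: input = 44,454,976 / 0.94 = 47,292,528 BTU = 472.9 therm → 472.9 × $2.01 = $950.58; + 12 × $7.13 standing = $1,036.14
Heat pump: 44,454,976 BTU / 3412 = 13,030 kWh heat; / 4.32 = 3,016 kWh in → × $0.0720 = $217.15; + 12 × $15.86 standing = $407.47
Difference = |$1,036.14 − $407.47| = $628.67 ≈ $629

$629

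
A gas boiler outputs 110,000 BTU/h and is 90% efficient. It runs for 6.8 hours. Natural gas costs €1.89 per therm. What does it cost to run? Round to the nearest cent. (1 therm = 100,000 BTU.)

Heat delivered = 110,000 BTU/h × 6.8 h = 748,000 BTU
Gas input = 748,000 / 0.90 = 831,111 BTU
= 831,111 / 100,000 = 8.311 therm
Cost = 8.311 × €1.89/therm = €15.71

€15.71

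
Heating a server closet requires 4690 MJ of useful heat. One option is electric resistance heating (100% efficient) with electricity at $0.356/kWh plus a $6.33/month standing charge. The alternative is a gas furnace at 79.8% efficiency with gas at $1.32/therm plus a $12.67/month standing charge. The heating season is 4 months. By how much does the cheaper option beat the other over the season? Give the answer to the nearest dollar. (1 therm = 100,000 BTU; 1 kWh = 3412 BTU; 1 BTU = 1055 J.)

Heat load = 4690 MJ = 4,690,000,000 J / 1055 = 4,445,498 BTU
Gas: input = 4,445,498 / 0.798 = 5,570,799 BTU = 55.71 therm → 55.71 × $1.32 = $73.53; + 4 × $12.67 standing = $124.21
Electric: 4,445,498 BTU / 3412 = 1,303 kWh → × $0.356 = $463.83; + 4 × $6.33 standing = $489.15
Difference = |$124.21 − $489.15| = $364.94 ≈ $365

$365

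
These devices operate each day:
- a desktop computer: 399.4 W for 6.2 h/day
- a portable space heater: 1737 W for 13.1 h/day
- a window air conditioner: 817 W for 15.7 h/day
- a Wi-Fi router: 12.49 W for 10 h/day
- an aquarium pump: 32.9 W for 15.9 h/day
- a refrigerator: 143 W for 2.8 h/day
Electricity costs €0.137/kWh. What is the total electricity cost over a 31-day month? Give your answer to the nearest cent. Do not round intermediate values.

desktop computer: 399.4 W × 6.2 h × 31 d = 76,765 Wh = 76.76 kWh
portable space heater: 1737 W × 13.1 h × 31 d = 705,396 Wh = 705.4 kWh
window air conditioner: 817 W × 15.7 h × 31 d = 397,634 Wh = 397.6 kWh
Wi-Fi router: 12.49 W × 10 h × 31 d = 3,872 Wh = 3.872 kWh
aquarium pump: 32.9 W × 15.9 h × 31 d = 16,216 Wh = 16.22 kWh
refrigerator: 143 W × 2.8 h × 31 d = 12,412 Wh = 12.41 kWh
Total energy = 76.76 + 705.4 + 397.6 + 3.872 + 16.22 + 12.41 = 1,212 kWh
Cost = 1,212 kWh × €0.137 = €166.08

€166.08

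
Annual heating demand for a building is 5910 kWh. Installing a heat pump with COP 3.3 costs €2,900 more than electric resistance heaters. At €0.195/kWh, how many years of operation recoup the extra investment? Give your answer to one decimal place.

3.6 years

Resistance: 5910 kWh × €0.195 = €1,152.45/yr
Heat pump: 5910 / 3.3 = 1791 kWh in → × €0.195 = €349.23/yr
Annual savings = €803.22
Payback = €2,900 / €803.22 = 3.61 years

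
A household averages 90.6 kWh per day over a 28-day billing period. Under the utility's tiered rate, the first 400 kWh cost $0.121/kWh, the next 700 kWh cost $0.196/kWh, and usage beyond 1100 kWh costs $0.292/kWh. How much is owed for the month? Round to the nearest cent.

$605.15

Usage = 90.6 kWh/day × 28 days = 2536.8 kWh
First 400 kWh × $0.121 = $48.40
Next 700 kWh × $0.196 = $137.20
Remaining 1436.8 kWh × $0.292 = $419.55
Total = $605.15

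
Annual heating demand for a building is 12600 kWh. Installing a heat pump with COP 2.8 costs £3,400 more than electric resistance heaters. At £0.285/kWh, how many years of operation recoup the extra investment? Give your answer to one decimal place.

1.5 years

Resistance: 12600 kWh × £0.285 = £3,591.00/yr
Heat pump: 12600 / 2.8 = 4500 kWh in → × £0.285 = £1,282.50/yr
Annual savings = £2,308.50
Payback = £3,400 / £2,308.50 = 1.47 years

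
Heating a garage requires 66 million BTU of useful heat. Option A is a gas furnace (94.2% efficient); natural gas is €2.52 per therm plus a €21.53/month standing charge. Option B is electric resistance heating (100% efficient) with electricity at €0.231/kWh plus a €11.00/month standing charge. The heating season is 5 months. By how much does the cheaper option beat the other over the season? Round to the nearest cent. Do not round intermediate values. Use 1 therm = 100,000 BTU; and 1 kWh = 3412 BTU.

Heat load = 66 × 10⁶ BTU = 66,000,000 BTU
Gas: input = 66,000,000 / 0.942 = 70,063,694 BTU = 700.6 therm → 700.6 × €2.52 = €1,765.61; + 5 × €21.53 standing = €1,873.26
Electric: 66,000,000 BTU / 3412 = 19,340 kWh → × €0.231 = €4,468.35; + 5 × €11.00 standing = €4,523.35
Difference = |€1,873.26 − €4,523.35| = €2,650.09

€2650.09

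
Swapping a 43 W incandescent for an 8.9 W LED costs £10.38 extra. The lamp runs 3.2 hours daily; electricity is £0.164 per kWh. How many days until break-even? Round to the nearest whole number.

Power saved = 43 − 8.9 = 34.1 W
Daily energy saved = 34.1 W × 3.2 h = 109.1 Wh = 0.10912 kWh
Daily savings = 0.10912 × £0.164 = £0.0179
Payback = £10.38 / £0.0179 per day = 580 days

580 days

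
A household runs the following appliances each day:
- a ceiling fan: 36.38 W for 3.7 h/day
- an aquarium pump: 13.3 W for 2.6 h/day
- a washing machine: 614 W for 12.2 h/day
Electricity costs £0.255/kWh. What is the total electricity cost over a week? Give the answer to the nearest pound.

ceiling fan: 36.38 W × 3.7 h × 7 d = 942 Wh = 0.9422 kWh
aquarium pump: 13.3 W × 2.6 h × 7 d = 242 Wh = 0.2421 kWh
washing machine: 614 W × 12.2 h × 7 d = 52,436 Wh = 52.44 kWh
Total energy = 0.9422 + 0.2421 + 52.44 = 53.62 kWh
Cost = 53.62 kWh × £0.255 = £13.67 ≈ £14

£14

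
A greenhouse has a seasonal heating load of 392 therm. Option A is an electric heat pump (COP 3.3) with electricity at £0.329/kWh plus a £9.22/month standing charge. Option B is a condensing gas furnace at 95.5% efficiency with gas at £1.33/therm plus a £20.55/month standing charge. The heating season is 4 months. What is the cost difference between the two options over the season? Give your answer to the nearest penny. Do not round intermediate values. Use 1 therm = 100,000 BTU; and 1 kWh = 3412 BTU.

Heat load = 392 therm × 100,000 = 39,200,000 BTU
Gas: input = 39,200,000 / 0.955 = 41,047,120 BTU = 410.5 therm → 410.5 × £1.33 = £545.93; + 4 × £20.55 standing = £628.13
Heat pump: 39,200,000 BTU / 3412 = 11,490 kWh heat; / 3.3 = 3,481 kWh in → × £0.329 = £1,145.40; + 4 × £9.22 standing = £1,182.28
Difference = |£628.13 − £1,182.28| = £554.16

£554.16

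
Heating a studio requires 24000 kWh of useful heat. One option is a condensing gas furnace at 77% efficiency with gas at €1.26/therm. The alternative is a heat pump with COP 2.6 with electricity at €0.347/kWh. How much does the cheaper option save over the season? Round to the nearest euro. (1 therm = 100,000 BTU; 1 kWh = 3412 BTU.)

€1863

Heat load = 24000 kWh × 3412 = 81,888,000 BTU
Gas: input = 81,888,000 / 0.77 = 106,348,052 BTU = 1,063 therm → 1,063 × €1.26 = €1,339.99
Heat pump: 81,888,000 BTU / 3412 = 24,000 kWh heat; / 2.6 = 9,231 kWh in → × €0.347 = €3,203.08
Difference = |€1,339.99 − €3,203.08| = €1,863.09 ≈ €1863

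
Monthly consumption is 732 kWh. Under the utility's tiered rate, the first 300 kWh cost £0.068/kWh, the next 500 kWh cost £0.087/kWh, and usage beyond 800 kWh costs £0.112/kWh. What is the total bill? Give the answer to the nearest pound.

£58

First 300 kWh × £0.068 = £20.40
Next 432 kWh × £0.087 = £37.58
Remaining tier: 0 kWh (not reached)
Total = £57.98 ≈ £58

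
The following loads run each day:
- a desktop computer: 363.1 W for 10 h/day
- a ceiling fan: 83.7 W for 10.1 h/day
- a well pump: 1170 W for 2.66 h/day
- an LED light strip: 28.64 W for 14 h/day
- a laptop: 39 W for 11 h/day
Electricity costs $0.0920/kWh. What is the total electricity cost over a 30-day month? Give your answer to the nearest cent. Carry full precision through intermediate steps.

$23.24

desktop computer: 363.1 W × 10 h × 30 d = 108,930 Wh = 108.9 kWh
ceiling fan: 83.7 W × 10.1 h × 30 d = 25,361 Wh = 25.36 kWh
well pump: 1170 W × 2.66 h × 30 d = 93,366 Wh = 93.37 kWh
LED light strip: 28.64 W × 14 h × 30 d = 12,029 Wh = 12.03 kWh
laptop: 39 W × 11 h × 30 d = 12,870 Wh = 12.87 kWh
Total energy = 108.9 + 25.36 + 93.37 + 12.03 + 12.87 = 252.6 kWh
Cost = 252.6 kWh × $0.0920 = $23.24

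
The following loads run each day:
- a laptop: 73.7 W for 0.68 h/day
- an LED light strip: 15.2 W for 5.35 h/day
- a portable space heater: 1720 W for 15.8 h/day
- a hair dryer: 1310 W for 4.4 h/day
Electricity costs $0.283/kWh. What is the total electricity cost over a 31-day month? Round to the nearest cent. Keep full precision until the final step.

laptop: 73.7 W × 0.68 h × 31 d = 1,554 Wh = 1.554 kWh
LED light strip: 15.2 W × 5.35 h × 31 d = 2,521 Wh = 2.521 kWh
portable space heater: 1720 W × 15.8 h × 31 d = 842,456 Wh = 842.5 kWh
hair dryer: 1310 W × 4.4 h × 31 d = 178,684 Wh = 178.7 kWh
Total energy = 1.554 + 2.521 + 842.5 + 178.7 = 1,025 kWh
Cost = 1,025 kWh × $0.283 = $290.14

$290.14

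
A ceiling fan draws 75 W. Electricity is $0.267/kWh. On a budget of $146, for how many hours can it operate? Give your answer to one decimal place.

Energy budget = $146 / $0.267 per kWh = 546.8 kWh = 546,816 Wh
Runtime = 546,816 Wh / 75 W = 7,291 h

7290.9 h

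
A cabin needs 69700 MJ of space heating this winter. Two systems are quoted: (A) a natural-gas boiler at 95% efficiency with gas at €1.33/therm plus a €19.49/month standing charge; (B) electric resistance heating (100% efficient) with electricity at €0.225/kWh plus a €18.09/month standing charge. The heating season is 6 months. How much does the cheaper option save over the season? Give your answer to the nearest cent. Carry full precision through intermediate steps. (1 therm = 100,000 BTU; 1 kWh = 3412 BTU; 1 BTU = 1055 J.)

Heat load = 69700 MJ = 69,700,000,000 J / 1055 = 66,066,351 BTU
Gas: input = 66,066,351 / 0.95 = 69,543,527 BTU = 695.4 therm → 695.4 × €1.33 = €924.93; + 6 × €19.49 standing = €1,041.87
Electric: 66,066,351 BTU / 3412 = 19,360 kWh → × €0.225 = €4,356.66; + 6 × €18.09 standing = €4,465.20
Difference = |€1,041.87 − €4,465.20| = €3,423.33

€3423.33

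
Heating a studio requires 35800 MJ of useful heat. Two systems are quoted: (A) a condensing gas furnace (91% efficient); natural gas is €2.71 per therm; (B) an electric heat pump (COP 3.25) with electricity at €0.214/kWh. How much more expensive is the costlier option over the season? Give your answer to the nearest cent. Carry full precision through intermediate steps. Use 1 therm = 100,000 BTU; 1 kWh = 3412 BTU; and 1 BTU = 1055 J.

Heat load = 35800 MJ = 35,800,000,000 J / 1055 = 33,933,649 BTU
Gas: input = 33,933,649 / 0.910 = 37,289,724 BTU = 372.9 therm → 372.9 × €2.71 = €1,010.55
Heat pump: 33,933,649 BTU / 3412 = 9,945 kWh heat; / 3.25 = 3,060 kWh in → × €0.214 = €654.87
Difference = |€1,010.55 − €654.87| = €355.69

€355.69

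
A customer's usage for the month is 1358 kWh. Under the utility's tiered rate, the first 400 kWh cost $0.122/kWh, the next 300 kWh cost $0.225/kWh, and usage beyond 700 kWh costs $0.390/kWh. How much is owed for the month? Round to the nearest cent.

$372.92

First 400 kWh × $0.122 = $48.80
Next 300 kWh × $0.225 = $67.50
Remaining 658 kWh × $0.390 = $256.62
Total = $372.92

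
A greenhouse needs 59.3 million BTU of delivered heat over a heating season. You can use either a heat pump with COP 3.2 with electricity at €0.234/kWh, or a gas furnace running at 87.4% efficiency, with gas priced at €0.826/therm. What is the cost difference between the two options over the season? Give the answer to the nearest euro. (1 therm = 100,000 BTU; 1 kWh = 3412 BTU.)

Heat load = 59.3 × 10⁶ BTU = 59,300,000 BTU
Gas: input = 59,300,000 / 0.874 = 67,848,970 BTU = 678.5 therm → 678.5 × €0.826 = €560.43
Heat pump: 59,300,000 BTU / 3412 = 17,380 kWh heat; / 3.2 = 5,431 kWh in → × €0.234 = €1,270.90
Difference = |€560.43 − €1,270.90| = €710.47 ≈ €710

€710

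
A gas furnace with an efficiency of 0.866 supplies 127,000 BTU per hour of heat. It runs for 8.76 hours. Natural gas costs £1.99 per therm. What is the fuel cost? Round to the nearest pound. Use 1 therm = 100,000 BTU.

£26

Heat delivered = 127,000 BTU/h × 8.76 h = 1,112,520 BTU
Gas input = 1,112,520 / 0.866 = 1,284,665 BTU
= 1,284,665 / 100,000 = 12.85 therm
Cost = 12.85 × £1.99/therm = £25.56 ≈ £26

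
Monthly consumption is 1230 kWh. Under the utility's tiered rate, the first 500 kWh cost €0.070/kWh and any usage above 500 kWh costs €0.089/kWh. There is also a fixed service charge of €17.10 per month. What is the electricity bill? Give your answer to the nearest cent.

First 500 kWh × €0.070 = €35.00
Remaining 730 kWh × €0.089 = €64.97
Energy charge = €99.97; + service €17.10 = €117.07

€117.07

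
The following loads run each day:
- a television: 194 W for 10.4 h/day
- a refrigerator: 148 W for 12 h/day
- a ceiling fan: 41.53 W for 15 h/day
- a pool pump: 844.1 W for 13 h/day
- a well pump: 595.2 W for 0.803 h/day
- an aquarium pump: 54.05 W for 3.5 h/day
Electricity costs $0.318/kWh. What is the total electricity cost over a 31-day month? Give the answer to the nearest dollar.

television: 194 W × 10.4 h × 31 d = 62,546 Wh = 62.55 kWh
refrigerator: 148 W × 12 h × 31 d = 55,056 Wh = 55.06 kWh
ceiling fan: 41.53 W × 15 h × 31 d = 19,311 Wh = 19.31 kWh
pool pump: 844.1 W × 13 h × 31 d = 340,172 Wh = 340.2 kWh
well pump: 595.2 W × 0.803 h × 31 d = 14,816 Wh = 14.82 kWh
aquarium pump: 54.05 W × 3.5 h × 31 d = 5,864 Wh = 5.864 kWh
Total energy = 62.55 + 55.06 + 19.31 + 340.2 + 14.82 + 5.864 = 497.8 kWh
Cost = 497.8 kWh × $0.318 = $158.29 ≈ $158

$158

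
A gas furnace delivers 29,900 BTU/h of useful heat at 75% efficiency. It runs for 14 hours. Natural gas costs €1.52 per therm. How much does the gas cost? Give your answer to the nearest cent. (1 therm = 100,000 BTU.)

€8.48

Heat delivered = 29,900 BTU/h × 14 h = 418,600 BTU
Gas input = 418,600 / 0.75 = 558,133 BTU
= 558,133 / 100,000 = 5.581 therm
Cost = 5.581 × €1.52/therm = €8.48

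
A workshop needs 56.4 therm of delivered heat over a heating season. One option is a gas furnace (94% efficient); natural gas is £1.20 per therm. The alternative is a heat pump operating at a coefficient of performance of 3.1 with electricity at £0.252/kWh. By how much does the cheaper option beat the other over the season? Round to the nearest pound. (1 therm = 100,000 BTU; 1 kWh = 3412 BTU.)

Heat load = 56.4 therm × 100,000 = 5,640,000 BTU
Gas: input = 5,640,000 / 0.94 = 6,000,000 BTU = 60 therm → 60 × £1.20 = £72.00
Heat pump: 5,640,000 BTU / 3412 = 1,653 kWh heat; / 3.1 = 533.2 kWh in → × £0.252 = £134.37
Difference = |£72.00 − £134.37| = £62.37 ≈ £62

£62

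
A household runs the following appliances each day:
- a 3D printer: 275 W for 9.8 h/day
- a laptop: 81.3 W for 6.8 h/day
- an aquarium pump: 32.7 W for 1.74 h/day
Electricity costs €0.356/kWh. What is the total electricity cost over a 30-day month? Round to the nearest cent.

3D printer: 275 W × 9.8 h × 30 d = 80,850 Wh = 80.85 kWh
laptop: 81.3 W × 6.8 h × 30 d = 16,585 Wh = 16.59 kWh
aquarium pump: 32.7 W × 1.74 h × 30 d = 1,707 Wh = 1.707 kWh
Total energy = 80.85 + 16.59 + 1.707 = 99.14 kWh
Cost = 99.14 kWh × €0.356 = €35.29

€35.29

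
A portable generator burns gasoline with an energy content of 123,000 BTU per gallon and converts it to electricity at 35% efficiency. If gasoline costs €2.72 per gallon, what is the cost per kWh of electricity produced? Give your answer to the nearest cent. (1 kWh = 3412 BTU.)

€0.22

Electrical output per gallon = 123,000 BTU × 0.35 / 3412 BTU/kWh = 12.62 kWh
Cost per kWh = €2.72 / 12.62 kWh = €0.216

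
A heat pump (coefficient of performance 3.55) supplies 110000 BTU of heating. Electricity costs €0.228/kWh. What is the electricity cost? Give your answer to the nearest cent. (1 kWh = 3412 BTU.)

€2.07

Heat delivered = 110,000 BTU / 3412 = 32.24 kWh
Electrical input = 32.24 kWh / 3.55 = 9.081 kWh
Cost = 9.081 × €0.228/kWh = €2.07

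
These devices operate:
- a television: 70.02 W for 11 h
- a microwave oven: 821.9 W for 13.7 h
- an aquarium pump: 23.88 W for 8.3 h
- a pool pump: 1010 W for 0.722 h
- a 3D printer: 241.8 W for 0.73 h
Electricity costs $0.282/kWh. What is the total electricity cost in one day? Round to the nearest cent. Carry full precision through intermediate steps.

$3.70

television: 70.02 W × 11 h = 770 Wh = 0.7702 kWh
microwave oven: 821.9 W × 13.7 h = 11,260 Wh = 11.26 kWh
aquarium pump: 23.88 W × 8.3 h = 198 Wh = 0.1982 kWh
pool pump: 1010 W × 0.722 h = 729 Wh = 0.7292 kWh
3D printer: 241.8 W × 0.73 h = 177 Wh = 0.1765 kWh
Total energy = 0.7702 + 11.26 + 0.1982 + 0.7292 + 0.1765 = 13.13 kWh
Cost = 13.13 kWh × $0.282 = $3.70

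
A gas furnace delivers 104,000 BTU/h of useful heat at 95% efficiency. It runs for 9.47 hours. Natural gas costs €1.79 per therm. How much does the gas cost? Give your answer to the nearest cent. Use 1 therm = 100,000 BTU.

€18.56

Heat delivered = 104,000 BTU/h × 9.47 h = 984,880 BTU
Gas input = 984,880 / 0.95 = 1,036,716 BTU
= 1,036,716 / 100,000 = 10.37 therm
Cost = 10.37 × €1.79/therm = €18.56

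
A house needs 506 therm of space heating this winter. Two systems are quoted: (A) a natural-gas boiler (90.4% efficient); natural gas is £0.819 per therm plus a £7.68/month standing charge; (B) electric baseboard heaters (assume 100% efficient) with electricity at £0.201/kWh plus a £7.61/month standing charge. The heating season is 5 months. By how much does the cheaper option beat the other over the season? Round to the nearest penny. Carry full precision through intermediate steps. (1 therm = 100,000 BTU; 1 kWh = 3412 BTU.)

£2522.06

Heat load = 506 therm × 100,000 = 50,600,000 BTU
Gas: input = 50,600,000 / 0.904 = 55,973,451 BTU = 559.7 therm → 559.7 × £0.819 = £458.42; + 5 × £7.68 standing = £496.82
Electric: 50,600,000 BTU / 3412 = 14,830 kWh → × £0.201 = £2,980.83; + 5 × £7.61 standing = £3,018.88
Difference = |£496.82 − £3,018.88| = £2,522.06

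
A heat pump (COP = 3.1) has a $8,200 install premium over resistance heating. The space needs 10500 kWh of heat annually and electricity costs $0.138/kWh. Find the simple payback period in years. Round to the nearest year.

8 years

Resistance: 10500 kWh × $0.138 = $1,449.00/yr
Heat pump: 10500 / 3.1 = 3387 kWh in → × $0.138 = $467.42/yr
Annual savings = $981.58
Payback = $8,200 / $981.58 = 8.35 years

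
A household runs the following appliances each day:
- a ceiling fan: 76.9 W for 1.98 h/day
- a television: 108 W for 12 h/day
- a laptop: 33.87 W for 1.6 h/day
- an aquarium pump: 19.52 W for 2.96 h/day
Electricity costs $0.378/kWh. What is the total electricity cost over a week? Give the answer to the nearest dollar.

$4

ceiling fan: 76.9 W × 1.98 h × 7 d = 1,066 Wh = 1.066 kWh
television: 108 W × 12 h × 7 d = 9,072 Wh = 9.072 kWh
laptop: 33.87 W × 1.6 h × 7 d = 379 Wh = 0.3793 kWh
aquarium pump: 19.52 W × 2.96 h × 7 d = 404 Wh = 0.4045 kWh
Total energy = 1.066 + 9.072 + 0.3793 + 0.4045 = 10.92 kWh
Cost = 10.92 kWh × $0.378 = $4.13 ≈ $4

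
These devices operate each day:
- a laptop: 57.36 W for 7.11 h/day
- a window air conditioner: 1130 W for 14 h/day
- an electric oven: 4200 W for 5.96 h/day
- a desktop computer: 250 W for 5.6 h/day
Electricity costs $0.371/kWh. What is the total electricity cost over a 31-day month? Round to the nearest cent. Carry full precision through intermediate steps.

$490.63

laptop: 57.36 W × 7.11 h × 31 d = 12,643 Wh = 12.64 kWh
window air conditioner: 1130 W × 14 h × 31 d = 490,420 Wh = 490.4 kWh
electric oven: 4200 W × 5.96 h × 31 d = 775,992 Wh = 776 kWh
desktop computer: 250 W × 5.6 h × 31 d = 43,400 Wh = 43.4 kWh
Total energy = 12.64 + 490.4 + 776 + 43.4 = 1,322 kWh
Cost = 1,322 kWh × $0.371 = $490.63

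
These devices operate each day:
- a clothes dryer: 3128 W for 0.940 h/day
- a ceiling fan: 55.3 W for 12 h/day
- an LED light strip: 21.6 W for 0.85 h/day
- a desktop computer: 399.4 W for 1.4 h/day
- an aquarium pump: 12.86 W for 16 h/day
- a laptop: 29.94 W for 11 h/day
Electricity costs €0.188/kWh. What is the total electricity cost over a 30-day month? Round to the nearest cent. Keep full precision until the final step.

€26.60

clothes dryer: 3128 W × 0.940 h × 30 d = 88,210 Wh = 88.21 kWh
ceiling fan: 55.3 W × 12 h × 30 d = 19,908 Wh = 19.91 kWh
LED light strip: 21.6 W × 0.85 h × 30 d = 551 Wh = 0.5508 kWh
desktop computer: 399.4 W × 1.4 h × 30 d = 16,775 Wh = 16.77 kWh
aquarium pump: 12.86 W × 16 h × 30 d = 6,173 Wh = 6.173 kWh
laptop: 29.94 W × 11 h × 30 d = 9,880 Wh = 9.88 kWh
Total energy = 88.21 + 19.91 + 0.5508 + 16.77 + 6.173 + 9.88 = 141.5 kWh
Cost = 141.5 kWh × €0.188 = €26.60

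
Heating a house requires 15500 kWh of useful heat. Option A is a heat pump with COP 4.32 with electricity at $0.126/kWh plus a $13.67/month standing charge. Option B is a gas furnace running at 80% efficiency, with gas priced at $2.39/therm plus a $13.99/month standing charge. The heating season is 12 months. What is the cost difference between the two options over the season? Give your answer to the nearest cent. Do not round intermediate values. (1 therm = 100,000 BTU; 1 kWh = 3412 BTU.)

$1131.73

Heat load = 15500 kWh × 3412 = 52,886,000 BTU
Gas: input = 52,886,000 / 0.800 = 66,107,500 BTU = 661.1 therm → 661.1 × $2.39 = $1,579.97; + 12 × $13.99 standing = $1,747.85
Heat pump: 52,886,000 BTU / 3412 = 15,500 kWh heat; / 4.32 = 3,588 kWh in → × $0.126 = $452.08; + 12 × $13.67 standing = $616.12
Difference = |$1,747.85 − $616.12| = $1,131.73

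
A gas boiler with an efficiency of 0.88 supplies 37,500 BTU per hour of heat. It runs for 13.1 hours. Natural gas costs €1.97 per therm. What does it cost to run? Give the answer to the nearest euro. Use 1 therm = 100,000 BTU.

€11

Heat delivered = 37,500 BTU/h × 13.1 h = 491,250 BTU
Gas input = 491,250 / 0.88 = 558,239 BTU
= 558,239 / 100,000 = 5.582 therm
Cost = 5.582 × €1.97/therm = €11.00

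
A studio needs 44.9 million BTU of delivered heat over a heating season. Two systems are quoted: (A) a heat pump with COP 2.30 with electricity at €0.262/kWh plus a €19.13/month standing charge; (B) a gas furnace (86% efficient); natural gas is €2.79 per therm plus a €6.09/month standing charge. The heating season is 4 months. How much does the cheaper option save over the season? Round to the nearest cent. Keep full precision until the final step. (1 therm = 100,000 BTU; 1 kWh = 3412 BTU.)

€94.55

Heat load = 44.9 × 10⁶ BTU = 44,900,000 BTU
Gas: input = 44,900,000 / 0.86 = 52,209,302 BTU = 522.1 therm → 522.1 × €2.79 = €1,456.64; + 4 × €6.09 standing = €1,481.00
Heat pump: 44,900,000 BTU / 3412 = 13,160 kWh heat; / 2.30 = 5,721 kWh in → × €0.262 = €1,499.03; + 4 × €19.13 standing = €1,575.55
Difference = |€1,481.00 − €1,575.55| = €94.55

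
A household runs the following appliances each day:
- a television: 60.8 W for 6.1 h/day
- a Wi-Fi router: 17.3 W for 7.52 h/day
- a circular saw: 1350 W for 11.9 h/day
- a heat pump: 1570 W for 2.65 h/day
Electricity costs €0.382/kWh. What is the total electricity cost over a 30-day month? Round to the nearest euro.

€238

television: 60.8 W × 6.1 h × 30 d = 11,126 Wh = 11.13 kWh
Wi-Fi router: 17.3 W × 7.52 h × 30 d = 3,903 Wh = 3.903 kWh
circular saw: 1350 W × 11.9 h × 30 d = 481,950 Wh = 481.9 kWh
heat pump: 1570 W × 2.65 h × 30 d = 124,815 Wh = 124.8 kWh
Total energy = 11.13 + 3.903 + 481.9 + 124.8 = 621.8 kWh
Cost = 621.8 kWh × €0.382 = €237.53 ≈ €238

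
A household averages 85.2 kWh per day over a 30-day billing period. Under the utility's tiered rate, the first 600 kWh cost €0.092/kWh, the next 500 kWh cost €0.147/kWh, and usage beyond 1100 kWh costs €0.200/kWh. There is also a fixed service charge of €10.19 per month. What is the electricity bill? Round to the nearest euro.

Usage = 85.2 kWh/day × 30 days = 2556 kWh
First 600 kWh × €0.092 = €55.20
Next 500 kWh × €0.147 = €73.50
Remaining 1456 kWh × €0.200 = €291.20
Energy charge = €419.90; + service €10.19 = €430.09 ≈ €430

€430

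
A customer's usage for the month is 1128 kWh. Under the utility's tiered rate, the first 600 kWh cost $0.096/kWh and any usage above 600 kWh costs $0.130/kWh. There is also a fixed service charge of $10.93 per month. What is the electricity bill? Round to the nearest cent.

First 600 kWh × $0.096 = $57.60
Remaining 528 kWh × $0.130 = $68.64
Energy charge = $126.24; + service $10.93 = $137.17

$137.17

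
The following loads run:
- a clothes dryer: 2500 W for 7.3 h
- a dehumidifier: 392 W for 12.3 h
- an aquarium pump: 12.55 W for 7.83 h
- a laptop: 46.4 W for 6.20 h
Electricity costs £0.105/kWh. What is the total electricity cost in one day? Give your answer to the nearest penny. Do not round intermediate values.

£2.46

clothes dryer: 2500 W × 7.3 h = 18,250 Wh = 18.25 kWh
dehumidifier: 392 W × 12.3 h = 4,822 Wh = 4.822 kWh
aquarium pump: 12.55 W × 7.83 h = 98 Wh = 0.09827 kWh
laptop: 46.4 W × 6.20 h = 288 Wh = 0.2877 kWh
Total energy = 18.25 + 4.822 + 0.09827 + 0.2877 = 23.46 kWh
Cost = 23.46 kWh × £0.105 = £2.46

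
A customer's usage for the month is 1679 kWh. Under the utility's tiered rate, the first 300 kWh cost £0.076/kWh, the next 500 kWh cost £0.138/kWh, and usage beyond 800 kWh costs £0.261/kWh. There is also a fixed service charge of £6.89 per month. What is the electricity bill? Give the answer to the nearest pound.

£328

First 300 kWh × £0.076 = £22.80
Next 500 kWh × £0.138 = £69.00
Remaining 879 kWh × £0.261 = £229.42
Energy charge = £321.22; + service £6.89 = £328.11 ≈ £328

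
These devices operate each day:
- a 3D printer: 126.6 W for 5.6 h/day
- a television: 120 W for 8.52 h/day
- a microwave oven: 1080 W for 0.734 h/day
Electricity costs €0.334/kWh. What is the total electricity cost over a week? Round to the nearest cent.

€5.90

3D printer: 126.6 W × 5.6 h × 7 d = 4,963 Wh = 4.963 kWh
television: 120 W × 8.52 h × 7 d = 7,157 Wh = 7.157 kWh
microwave oven: 1080 W × 0.734 h × 7 d = 5,549 Wh = 5.549 kWh
Total energy = 4.963 + 7.157 + 5.549 = 17.67 kWh
Cost = 17.67 kWh × €0.334 = €5.90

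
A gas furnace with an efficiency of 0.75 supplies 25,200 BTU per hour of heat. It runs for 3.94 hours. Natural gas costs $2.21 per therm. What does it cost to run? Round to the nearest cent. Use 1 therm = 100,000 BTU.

Heat delivered = 25,200 BTU/h × 3.94 h = 99,288 BTU
Gas input = 99,288 / 0.75 = 132,384 BTU
= 132,384 / 100,000 = 1.324 therm
Cost = 1.324 × $2.21/therm = $2.93

$2.93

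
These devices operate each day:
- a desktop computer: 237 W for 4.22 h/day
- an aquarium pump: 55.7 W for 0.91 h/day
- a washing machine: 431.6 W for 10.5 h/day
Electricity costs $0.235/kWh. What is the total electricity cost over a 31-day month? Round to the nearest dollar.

desktop computer: 237 W × 4.22 h × 31 d = 31,004 Wh = 31 kWh
aquarium pump: 55.7 W × 0.91 h × 31 d = 1,571 Wh = 1.571 kWh
washing machine: 431.6 W × 10.5 h × 31 d = 140,486 Wh = 140.5 kWh
Total energy = 31 + 1.571 + 140.5 = 173.1 kWh
Cost = 173.1 kWh × $0.235 = $40.67 ≈ $41

$41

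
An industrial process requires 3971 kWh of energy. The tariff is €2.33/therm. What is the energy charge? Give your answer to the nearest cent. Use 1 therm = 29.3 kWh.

€315.78

3971 kWh × (0.03413 therm/kWh) = 135.5 therm
Cost = 135.5 therm × €2.33/therm = €315.78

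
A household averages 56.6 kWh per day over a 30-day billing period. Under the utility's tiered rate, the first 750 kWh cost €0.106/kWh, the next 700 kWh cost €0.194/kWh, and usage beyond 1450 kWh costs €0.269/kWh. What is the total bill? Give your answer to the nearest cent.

€282.01

Usage = 56.6 kWh/day × 30 days = 1698 kWh
First 750 kWh × €0.106 = €79.50
Next 700 kWh × €0.194 = €135.80
Remaining 248 kWh × €0.269 = €66.71
Total = €282.01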